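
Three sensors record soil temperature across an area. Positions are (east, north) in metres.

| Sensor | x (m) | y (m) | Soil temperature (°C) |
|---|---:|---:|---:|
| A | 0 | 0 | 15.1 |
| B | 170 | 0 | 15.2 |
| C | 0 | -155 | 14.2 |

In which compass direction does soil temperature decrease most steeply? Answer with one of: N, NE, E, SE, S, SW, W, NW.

∂T/∂x = (15.2 − 15.1) / (170 − 0) = +0.0005882
∂T/∂y = (14.2 − 15.1) / (-155 − 0) = +0.005806
Steepest decrease is along −∇f = (-0.0005882 E, -0.005806 N) → south.

S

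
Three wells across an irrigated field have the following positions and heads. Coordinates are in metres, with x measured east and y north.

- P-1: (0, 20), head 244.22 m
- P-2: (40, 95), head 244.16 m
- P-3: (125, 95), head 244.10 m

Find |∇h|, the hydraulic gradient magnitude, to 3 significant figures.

0.000823

Taking P-1 as reference: P-2−P-1 = (40, 75, -0.06); P-3−P-1 = (125, 75, -0.12).
Solve a·Δx + b·Δy = Δh: det = 40·75 − 125·75 = -6375.
∂h/∂x = [(-0.06)·75 − (-0.12)·75] / -6375 = -0.0007059
∂h/∂y = [40·(-0.12) − 125·(-0.06)] / -6375 = -0.0004235
|∇h| = √(-0.0007059² + -0.0004235²) = 0.0008232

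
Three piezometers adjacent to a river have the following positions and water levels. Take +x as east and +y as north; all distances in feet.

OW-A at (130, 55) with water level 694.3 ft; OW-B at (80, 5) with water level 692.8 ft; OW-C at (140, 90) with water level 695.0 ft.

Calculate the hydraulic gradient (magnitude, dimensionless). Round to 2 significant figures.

Differences from OW-A: to OW-B (Δx, Δy, Δh) = (-50, -50, -1.5); to OW-C = (10, 35, +0.7).
Determinant of the coordinate differences = (-50)·35 − 10·(-50) = -1250.
∂h/∂x = [(-1.5)·35 − (+0.7)·(-50)] / -1250 = +0.01400
∂h/∂y = [(-50)·(+0.7) − 10·(-1.5)] / -1250 = +0.01600
|∇h| = √(0.01400² + 0.01600²) = 0.02126

0.021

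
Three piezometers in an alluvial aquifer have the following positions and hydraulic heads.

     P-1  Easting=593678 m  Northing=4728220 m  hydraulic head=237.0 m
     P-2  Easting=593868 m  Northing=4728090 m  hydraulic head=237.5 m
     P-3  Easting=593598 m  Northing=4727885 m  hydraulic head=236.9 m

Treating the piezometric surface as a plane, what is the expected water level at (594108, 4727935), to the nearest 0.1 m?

Differences from P-1: to P-2 (Δx, Δy, Δh) = (190, -130, +0.5); to P-3 = (-80, -335, -0.1).
Solve a·Δx + b·Δy = Δh: det = 190·(-335) − (-80)·(-130) = -74050.
∂h/∂x = [(+0.5)·(-335) − (-0.1)·(-130)] / -74050 = +0.002438
∂h/∂y = [190·(-0.1) − (-80)·(+0.5)] / -74050 = -0.0002836
h(594108, 4727935) = 237.0 + (+0.002438)·(430) + (-0.0002836)·(-285) = 237.0 +1.048 +0.081 = 238.129 m.

238.1 m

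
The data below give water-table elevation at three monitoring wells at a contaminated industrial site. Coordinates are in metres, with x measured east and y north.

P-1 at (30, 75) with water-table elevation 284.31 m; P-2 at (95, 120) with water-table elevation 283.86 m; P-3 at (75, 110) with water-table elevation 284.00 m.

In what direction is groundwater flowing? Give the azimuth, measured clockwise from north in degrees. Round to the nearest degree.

093°

Three-point gradient (reference P-1): Δ to P-2 = (65, 45, -0.45), Δ to P-3 = (45, 35, -0.31).
∂h/∂x = -0.007200, ∂h/∂y = +0.0004000 (det = 250).
Flow direction (−∇h) has components (+0.007200 E, -0.0004000 N).
Azimuth = atan2(E, N) = atan2(+0.007200, -0.0004000) = 93.2° ≈ 093°.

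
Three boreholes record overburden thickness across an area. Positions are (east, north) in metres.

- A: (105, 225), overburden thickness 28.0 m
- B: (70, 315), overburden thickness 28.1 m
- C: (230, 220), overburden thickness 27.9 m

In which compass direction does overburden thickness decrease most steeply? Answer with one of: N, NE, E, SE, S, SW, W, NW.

SE

With d = a·x + b·y + c and A as origin, the differences give:
  (-35)·a + 90·b = +0.1
  125·a + (-5)·b = -0.1
Eliminate b (×(-5) and ×90, subtract): -11075·a = 8.50 → a = ∂d/∂x = -0.0007675
Back-substitute: b = ∂d/∂y = +0.0008126.
Steepest decrease is along −∇f = (+0.0007675 E, -0.0008126 N) → southeast.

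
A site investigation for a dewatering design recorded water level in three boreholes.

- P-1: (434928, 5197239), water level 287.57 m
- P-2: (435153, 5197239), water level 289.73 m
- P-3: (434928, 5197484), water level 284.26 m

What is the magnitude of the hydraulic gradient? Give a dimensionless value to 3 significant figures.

0.0166

∂h/∂x = (289.73 − 287.57) / (435153 − 434928) = +0.009600
∂h/∂y = (284.26 − 287.57) / (5197484 − 5197239) = -0.01351
|∇h| = √(0.009600² + -0.01351²) = 0.01657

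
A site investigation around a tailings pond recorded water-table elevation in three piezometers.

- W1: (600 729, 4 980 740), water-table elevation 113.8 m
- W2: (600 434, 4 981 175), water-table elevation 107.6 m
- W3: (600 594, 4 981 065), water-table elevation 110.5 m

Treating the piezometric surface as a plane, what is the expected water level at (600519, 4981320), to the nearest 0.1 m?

With h = a·x + b·y + c and W1 as origin, the differences give:
  (-295)·a + 435·b = -6.2
  (-135)·a + 325·b = -3.3
Eliminate b (×325 and ×435, subtract): -37150·a = -579.50 → a = ∂h/∂x = +0.01560
Back-substitute: b = ∂h/∂y = -0.003674.
h(600519, 4981320) = 113.8 + (+0.01560)·(-210) + (-0.003674)·(580) = 113.8 -3.276 -2.131 = 108.393 m.

108.4 m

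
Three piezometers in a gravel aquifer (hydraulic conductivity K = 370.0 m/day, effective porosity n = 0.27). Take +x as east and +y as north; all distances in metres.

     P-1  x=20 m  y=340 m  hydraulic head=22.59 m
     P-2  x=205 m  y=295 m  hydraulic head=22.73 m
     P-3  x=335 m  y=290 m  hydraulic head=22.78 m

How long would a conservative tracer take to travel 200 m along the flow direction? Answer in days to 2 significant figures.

79 days

With h = a·x + b·y + c and P-1 as origin, the differences give:
  185·a + (-45)·b = +0.14
  315·a + (-50)·b = +0.19
Eliminate b (×(-50) and ×(-45), subtract): 4925·a = 1.550 → a = ∂h/∂x = +0.0003147
Back-substitute: b = ∂h/∂y = -0.001817.
|∇h| = √(0.0003147² + -0.001817²) = 0.001844
Seepage velocity v = K·i/n = 370.0 × 0.001844 / 0.27 = 2.527 m/day.
t = 200 / 2.527 = 79.15 days.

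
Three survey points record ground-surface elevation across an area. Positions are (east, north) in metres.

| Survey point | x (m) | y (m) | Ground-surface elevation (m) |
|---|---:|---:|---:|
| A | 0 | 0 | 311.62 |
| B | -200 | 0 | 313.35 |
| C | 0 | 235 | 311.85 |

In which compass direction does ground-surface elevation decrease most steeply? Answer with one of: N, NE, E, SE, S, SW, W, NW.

∂z/∂x = (313.35 − 311.62) / (-200 − 0) = -0.008650
∂z/∂y = (311.85 − 311.62) / (235 − 0) = +0.0009787
Steepest decrease is along −∇f = (+0.008650 E, -0.0009787 N) → east.

E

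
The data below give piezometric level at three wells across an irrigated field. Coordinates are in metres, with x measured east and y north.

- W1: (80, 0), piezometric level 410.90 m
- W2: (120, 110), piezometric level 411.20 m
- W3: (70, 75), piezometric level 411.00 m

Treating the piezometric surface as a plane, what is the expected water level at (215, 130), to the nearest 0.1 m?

With h = a·x + b·y + c and W1 as origin, the differences give:
  40·a + 110·b = +0.30
  (-10)·a + 75·b = +0.10
Eliminate b (×75 and ×110, subtract): 4100·a = 11.500 → a = ∂h/∂x = +0.002805
Back-substitute: b = ∂h/∂y = +0.001707.
h(215, 130) = 410.90 + (+0.002805)·(135) + (+0.001707)·(130) = 410.90 +0.379 +0.222 = 411.501 m.

411.5 m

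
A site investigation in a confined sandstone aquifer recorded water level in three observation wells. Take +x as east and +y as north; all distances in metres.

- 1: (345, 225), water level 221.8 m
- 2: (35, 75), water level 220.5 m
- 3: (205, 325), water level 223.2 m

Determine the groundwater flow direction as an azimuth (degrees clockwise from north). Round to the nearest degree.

With h = a·x + b·y + c and 1 as origin, the differences give:
  (-310)·a + (-150)·b = -1.3
  (-140)·a + 100·b = +1.4
Eliminate b (×100 and ×(-150), subtract): -52000·a = 80.00 → a = ∂h/∂x = -0.001538
Back-substitute: b = ∂h/∂y = +0.01185.
Flow direction (−∇h) has components (+0.001538 E, -0.01185 N).
Azimuth = atan2(E, N) = atan2(+0.001538, -0.01185) = 172.6° ≈ 173°.

173°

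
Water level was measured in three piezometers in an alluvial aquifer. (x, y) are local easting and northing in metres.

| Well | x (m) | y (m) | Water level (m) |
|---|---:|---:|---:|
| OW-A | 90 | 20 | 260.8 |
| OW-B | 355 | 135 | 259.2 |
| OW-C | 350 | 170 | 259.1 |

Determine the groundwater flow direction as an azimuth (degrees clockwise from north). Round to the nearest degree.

With h = a·x + b·y + c and OW-A as origin, the differences give:
  265·a + 115·b = -1.6
  260·a + 150·b = -1.7
Eliminate b (×150 and ×115, subtract): 9850·a = -44.50 → a = ∂h/∂x = -0.004518
Back-substitute: b = ∂h/∂y = -0.003503.
Flow direction (−∇h) has components (+0.004518 E, +0.003503 N).
Azimuth = atan2(E, N) = atan2(+0.004518, +0.003503) = 52.2° ≈ 052°.

052°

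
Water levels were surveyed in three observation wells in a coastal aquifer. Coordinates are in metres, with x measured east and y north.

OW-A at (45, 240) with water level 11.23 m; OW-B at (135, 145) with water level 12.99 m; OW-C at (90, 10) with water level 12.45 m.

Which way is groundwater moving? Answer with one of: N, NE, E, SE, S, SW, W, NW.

Differences from OW-A: to OW-B (Δx, Δy, Δh) = (90, -95, +1.76); to OW-C = (45, -230, +1.22).
Solve a·Δx + b·Δy = Δh: det = 90·(-230) − 45·(-95) = -16425.
∂h/∂x = [(+1.76)·(-230) − (+1.22)·(-95)] / -16425 = +0.01759
∂h/∂y = [90·(+1.22) − 45·(+1.76)] / -16425 = -0.001863
Flow = −∇h = (-0.01759 east, +0.001863 north), which points west.

W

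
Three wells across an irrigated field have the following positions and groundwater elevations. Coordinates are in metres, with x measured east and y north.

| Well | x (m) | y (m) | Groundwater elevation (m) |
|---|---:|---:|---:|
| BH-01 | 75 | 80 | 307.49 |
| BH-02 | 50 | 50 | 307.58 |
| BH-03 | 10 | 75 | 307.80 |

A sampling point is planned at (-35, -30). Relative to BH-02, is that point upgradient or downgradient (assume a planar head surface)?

upgradient

With h = a·x + b·y + c and BH-01 as origin, the differences give:
  (-25)·a + (-30)·b = +0.09
  (-65)·a + (-5)·b = +0.31
Eliminate b (×(-5) and ×(-30), subtract): -1825·a = 8.850 → a = ∂h/∂x = -0.004849
Back-substitute: b = ∂h/∂y = +0.001041.
Head at (-35, -30) = 307.49 + (-0.004849)·(-110) + (+0.001041)·(-110) = 307.91 m.
That is higher than the 307.58 m at BH-02, so the point is upgradient.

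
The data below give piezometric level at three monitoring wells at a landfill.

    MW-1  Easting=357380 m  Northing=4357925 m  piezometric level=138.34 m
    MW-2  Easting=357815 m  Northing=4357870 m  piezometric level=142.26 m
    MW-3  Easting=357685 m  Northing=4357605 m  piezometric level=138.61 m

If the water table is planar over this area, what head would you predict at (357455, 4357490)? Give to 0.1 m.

135.3 m

Three-point gradient (reference MW-1): Δ to MW-2 = (435, -55, +3.92), Δ to MW-3 = (305, -320, +0.27).
∂h/∂x = +0.01012, ∂h/∂y = +0.008807 (det = -122425).
h(357455, 4357490) = 138.34 + (+0.01012)·(75) + (+0.008807)·(-435) = 138.34 +0.759 -3.831 = 135.268 m.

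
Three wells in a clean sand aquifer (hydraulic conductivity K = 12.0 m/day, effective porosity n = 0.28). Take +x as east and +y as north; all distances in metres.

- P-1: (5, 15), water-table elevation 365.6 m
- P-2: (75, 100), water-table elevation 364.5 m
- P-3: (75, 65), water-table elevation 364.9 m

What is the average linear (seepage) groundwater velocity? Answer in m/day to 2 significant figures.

0.50 m/day

With h = a·x + b·y + c and P-1 as origin, the differences give:
  70·a + 85·b = -1.1
  70·a + 50·b = -0.7
Eliminate b (×50 and ×85, subtract): -2450·a = 4.50 → a = ∂h/∂x = -0.001837
Back-substitute: b = ∂h/∂y = -0.01143.
|∇h| = √(-0.001837² + -0.01143²) = 0.01158
Seepage velocity v = K·i/n = 12.0 × 0.01158 / 0.28 = 0.4963 m/day.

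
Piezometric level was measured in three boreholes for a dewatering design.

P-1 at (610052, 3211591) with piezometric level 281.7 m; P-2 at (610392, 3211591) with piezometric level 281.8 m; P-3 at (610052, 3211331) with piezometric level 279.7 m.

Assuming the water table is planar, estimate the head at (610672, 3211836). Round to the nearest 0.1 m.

283.8 m

∂h/∂x = (281.8 − 281.7) / (610392 − 610052) = +0.0002941
∂h/∂y = (279.7 − 281.7) / (3211331 − 3211591) = +0.007692
h(610672, 3211836) = 281.7 + (+0.0002941)·(620) + (+0.007692)·(245) = 281.7 +0.182 +1.885 = 283.767 m.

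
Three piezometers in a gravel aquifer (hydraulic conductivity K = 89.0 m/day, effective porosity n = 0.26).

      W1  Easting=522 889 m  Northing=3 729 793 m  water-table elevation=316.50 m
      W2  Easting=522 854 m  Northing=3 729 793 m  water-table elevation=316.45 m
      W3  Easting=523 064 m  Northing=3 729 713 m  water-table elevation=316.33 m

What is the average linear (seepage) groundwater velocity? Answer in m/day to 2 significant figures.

Taking W1 as reference: W2−W1 = (-35, 0, -0.05); W3−W1 = (175, -80, -0.17).
Determinant of the coordinate differences = (-35)·(-80) − 175·0 = 2800.
∂h/∂x = [(-0.05)·(-80) − (-0.17)·0] / 2800 = +0.001429
∂h/∂y = [(-35)·(-0.17) − 175·(-0.05)] / 2800 = +0.005250
|∇h| = √(0.001429² + 0.005250²) = 0.005441
Seepage velocity v = K·i/n = 89.0 × 0.005441 / 0.26 = 1.862 m/day.

1.9 m/day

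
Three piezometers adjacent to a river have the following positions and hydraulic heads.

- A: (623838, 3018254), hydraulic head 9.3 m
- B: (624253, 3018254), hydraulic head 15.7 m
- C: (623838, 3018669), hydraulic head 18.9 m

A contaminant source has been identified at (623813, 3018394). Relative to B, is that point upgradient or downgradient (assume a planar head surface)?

∂h/∂x = (15.7 − 9.3) / (624253 − 623838) = +0.01542
∂h/∂y = (18.9 − 9.3) / (3018669 − 3018254) = +0.02313
Head at (623813, 3018394) = 9.3 + (+0.01542)·(-25) + (+0.02313)·(140) = 12.15 m.
That is lower than the 15.7 m at B, so the point is downgradient.

downgradient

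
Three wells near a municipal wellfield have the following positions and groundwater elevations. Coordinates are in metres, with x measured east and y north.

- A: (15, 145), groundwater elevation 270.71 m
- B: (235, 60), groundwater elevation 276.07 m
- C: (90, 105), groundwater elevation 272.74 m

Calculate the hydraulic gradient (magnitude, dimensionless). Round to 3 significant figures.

0.0252

With h = a·x + b·y + c and A as origin, the differences give:
  220·a + (-85)·b = +5.36
  75·a + (-40)·b = +2.03
Eliminate b (×(-40) and ×(-85), subtract): -2425·a = -41.850 → a = ∂h/∂x = +0.01726
Back-substitute: b = ∂h/∂y = -0.01839.
|∇h| = √(0.01726² + -0.01839²) = 0.02522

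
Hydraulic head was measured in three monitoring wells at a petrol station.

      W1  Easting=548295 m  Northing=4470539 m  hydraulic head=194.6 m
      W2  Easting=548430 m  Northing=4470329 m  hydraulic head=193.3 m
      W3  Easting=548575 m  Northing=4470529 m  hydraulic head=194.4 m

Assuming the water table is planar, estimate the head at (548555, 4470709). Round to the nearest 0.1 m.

Taking W1 as reference: W2−W1 = (135, -210, -1.3); W3−W1 = (280, -10, -0.2).
Determinant of the coordinate differences = 135·(-10) − 280·(-210) = 57450.
∂h/∂x = [(-1.3)·(-10) − (-0.2)·(-210)] / 57450 = -0.0005048
∂h/∂y = [135·(-0.2) − 280·(-1.3)] / 57450 = +0.005866
h(548555, 4470709) = 194.6 + (-0.0005048)·(260) + (+0.005866)·(170) = 194.6 -0.131 +0.997 = 195.466 m.

195.5 m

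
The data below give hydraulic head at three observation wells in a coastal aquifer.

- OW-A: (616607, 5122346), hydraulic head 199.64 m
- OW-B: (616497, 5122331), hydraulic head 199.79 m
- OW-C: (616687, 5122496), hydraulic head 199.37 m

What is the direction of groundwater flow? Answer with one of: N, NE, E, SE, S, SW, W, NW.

NE

Taking OW-A as reference: OW-B−OW-A = (-110, -15, +0.15); OW-C−OW-A = (80, 150, -0.27).
Solve a·Δx + b·Δy = Δh: det = (-110)·150 − 80·(-15) = -15300.
∂h/∂x = [(+0.15)·150 − (-0.27)·(-15)] / -15300 = -0.001206
∂h/∂y = [(-110)·(-0.27) − 80·(+0.15)] / -15300 = -0.001157
Flow = −∇h = (+0.001206 east, +0.001157 north), which points northeast.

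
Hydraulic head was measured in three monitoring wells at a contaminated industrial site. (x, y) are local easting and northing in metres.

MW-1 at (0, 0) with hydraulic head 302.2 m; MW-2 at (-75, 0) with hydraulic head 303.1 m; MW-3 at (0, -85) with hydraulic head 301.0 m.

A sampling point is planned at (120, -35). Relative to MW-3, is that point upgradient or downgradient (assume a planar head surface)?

∂h/∂x = (303.1 − 302.2) / (-75 − 0) = -0.01200
∂h/∂y = (301.0 − 302.2) / (-85 − 0) = +0.01412
Head at (120, -35) = 302.2 + (-0.01200)·(120) + (+0.01412)·(-35) = 300.27 m.
That is lower than the 301.0 m at MW-3, so the point is downgradient.

downgradient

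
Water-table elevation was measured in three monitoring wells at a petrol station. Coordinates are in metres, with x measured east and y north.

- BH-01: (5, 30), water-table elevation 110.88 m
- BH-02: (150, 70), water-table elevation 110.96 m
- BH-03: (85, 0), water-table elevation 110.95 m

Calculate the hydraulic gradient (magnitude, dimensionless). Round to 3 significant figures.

Differences from BH-01: to BH-02 (Δx, Δy, Δh) = (145, 40, +0.08); to BH-03 = (80, -30, +0.07).
Solve a·Δx + b·Δy = Δh: det = 145·(-30) − 80·40 = -7550.
∂h/∂x = [(+0.08)·(-30) − (+0.07)·40] / -7550 = +0.0006887
∂h/∂y = [145·(+0.07) − 80·(+0.08)] / -7550 = -0.0004967
|∇h| = √(0.0006887² + -0.0004967²) = 0.0008491

0.000849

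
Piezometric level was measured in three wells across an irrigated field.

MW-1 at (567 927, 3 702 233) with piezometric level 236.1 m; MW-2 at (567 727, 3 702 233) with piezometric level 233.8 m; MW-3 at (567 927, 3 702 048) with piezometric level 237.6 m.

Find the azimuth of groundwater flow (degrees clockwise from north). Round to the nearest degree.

∂h/∂x = (233.8 − 236.1) / (567727 − 567927) = +0.01150
∂h/∂y = (237.6 − 236.1) / (3702048 − 3702233) = -0.008108
Flow direction (−∇h) has components (-0.01150 E, +0.008108 N).
Azimuth = atan2(E, N) = atan2(-0.01150, +0.008108) = 305.2° ≈ 305°.

305°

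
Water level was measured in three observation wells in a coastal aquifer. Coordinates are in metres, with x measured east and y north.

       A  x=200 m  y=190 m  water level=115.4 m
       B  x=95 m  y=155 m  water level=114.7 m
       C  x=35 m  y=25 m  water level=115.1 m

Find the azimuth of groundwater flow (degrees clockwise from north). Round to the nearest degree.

309°

Taking A as reference: B−A = (-105, -35, -0.7); C−A = (-165, -165, -0.3).
Determinant of the coordinate differences = (-105)·(-165) − (-165)·(-35) = 11550.
∂h/∂x = [(-0.7)·(-165) − (-0.3)·(-35)] / 11550 = +0.009091
∂h/∂y = [(-105)·(-0.3) − (-165)·(-0.7)] / 11550 = -0.007273
Flow direction (−∇h) has components (-0.009091 E, +0.007273 N).
Azimuth = atan2(E, N) = atan2(-0.009091, +0.007273) = 308.7° ≈ 309°.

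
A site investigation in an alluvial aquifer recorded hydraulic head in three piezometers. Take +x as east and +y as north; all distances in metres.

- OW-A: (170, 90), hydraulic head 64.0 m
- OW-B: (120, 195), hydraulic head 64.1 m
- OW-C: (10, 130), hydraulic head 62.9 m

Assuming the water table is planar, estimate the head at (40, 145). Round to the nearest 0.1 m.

Taking OW-A as reference: OW-B−OW-A = (-50, 105, +0.1); OW-C−OW-A = (-160, 40, -1.1).
Solve a·Δx + b·Δy = Δh: det = (-50)·40 − (-160)·105 = 14800.
∂h/∂x = [(+0.1)·40 − (-1.1)·105] / 14800 = +0.008074
∂h/∂y = [(-50)·(-1.1) − (-160)·(+0.1)] / 14800 = +0.004797
h(40, 145) = 64.0 + (+0.008074)·(-130) + (+0.004797)·(55) = 64.0 -1.050 +0.264 = 63.214 m.

63.2 m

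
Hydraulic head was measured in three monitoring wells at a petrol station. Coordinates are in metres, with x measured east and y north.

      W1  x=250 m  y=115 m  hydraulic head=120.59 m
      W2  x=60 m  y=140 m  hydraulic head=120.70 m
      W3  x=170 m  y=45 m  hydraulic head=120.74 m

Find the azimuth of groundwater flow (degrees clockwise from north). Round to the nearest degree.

030°

Taking W1 as reference: W2−W1 = (-190, 25, +0.11); W3−W1 = (-80, -70, +0.15).
Solve a·Δx + b·Δy = Δh: det = (-190)·(-70) − (-80)·25 = 15300.
∂h/∂x = [(+0.11)·(-70) − (+0.15)·25] / 15300 = -0.0007484
∂h/∂y = [(-190)·(+0.15) − (-80)·(+0.11)] / 15300 = -0.001288
Flow direction (−∇h) has components (+0.0007484 E, +0.001288 N).
Azimuth = atan2(E, N) = atan2(+0.0007484, +0.001288) = 30.2° ≈ 030°.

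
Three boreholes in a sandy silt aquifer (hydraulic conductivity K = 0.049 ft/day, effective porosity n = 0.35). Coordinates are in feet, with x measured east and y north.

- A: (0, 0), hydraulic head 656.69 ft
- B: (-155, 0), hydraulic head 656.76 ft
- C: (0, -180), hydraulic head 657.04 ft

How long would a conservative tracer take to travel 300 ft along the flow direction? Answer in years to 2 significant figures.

∂h/∂x = (656.76 − 656.69) / (-155 − 0) = -0.0004516
∂h/∂y = (657.04 − 656.69) / (-180 − 0) = -0.001944
|∇h| = √(-0.0004516² + -0.001944²) = 0.001996
Seepage velocity v = K·i/n = 0.049 × 0.001996 / 0.35 = 0.0002794 ft/day.
t = 300 / 0.0002794 = 1.074e+06 days = 2.94e+03 years.

2900 years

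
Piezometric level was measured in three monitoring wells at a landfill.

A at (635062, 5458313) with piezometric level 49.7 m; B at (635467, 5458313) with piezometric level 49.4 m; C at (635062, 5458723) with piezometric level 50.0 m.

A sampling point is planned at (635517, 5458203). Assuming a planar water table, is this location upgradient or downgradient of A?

∂h/∂x = (49.4 − 49.7) / (635467 − 635062) = -0.0007407
∂h/∂y = (50.0 − 49.7) / (5458723 − 5458313) = +0.0007317
Head at (635517, 5458203) = 49.7 + (-0.0007407)·(455) + (+0.0007317)·(-110) = 49.28 m.
That is lower than the 49.7 m at A, so the point is downgradient.

downgradient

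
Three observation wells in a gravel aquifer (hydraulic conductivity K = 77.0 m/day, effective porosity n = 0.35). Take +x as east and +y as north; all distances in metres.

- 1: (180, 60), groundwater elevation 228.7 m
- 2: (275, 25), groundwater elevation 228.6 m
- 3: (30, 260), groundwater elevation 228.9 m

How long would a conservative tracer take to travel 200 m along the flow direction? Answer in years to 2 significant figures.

Differences from 1: to 2 (Δx, Δy, Δh) = (95, -35, -0.1); to 3 = (-150, 200, +0.2).
Determinant of the coordinate differences = 95·200 − (-150)·(-35) = 13750.
∂h/∂x = [(-0.1)·200 − (+0.2)·(-35)] / 13750 = -0.0009455
∂h/∂y = [95·(+0.2) − (-150)·(-0.1)] / 13750 = +0.0002909
|∇h| = √(-0.0009455² + 0.0002909²) = 0.0009892
Seepage velocity v = K·i/n = 77.0 × 0.0009892 / 0.35 = 0.2176 m/day.
t = 200 / 0.2176 = 919.1 days = 2.52 years.

2.5 years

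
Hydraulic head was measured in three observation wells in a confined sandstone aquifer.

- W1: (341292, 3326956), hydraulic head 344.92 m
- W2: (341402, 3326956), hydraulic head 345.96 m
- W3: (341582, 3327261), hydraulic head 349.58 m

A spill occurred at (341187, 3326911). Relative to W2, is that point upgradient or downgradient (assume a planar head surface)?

Taking W1 as reference: W2−W1 = (110, 0, +1.04); W3−W1 = (290, 305, +4.66).
Solve a·Δx + b·Δy = Δh: det = 110·305 − 290·0 = 33550.
∂h/∂x = [(+1.04)·305 − (+4.66)·0] / 33550 = +0.009455
∂h/∂y = [110·(+4.66) − 290·(+1.04)] / 33550 = +0.006289
Head at (341187, 3326911) = 344.92 + (+0.009455)·(-105) + (+0.006289)·(-45) = 343.64 m.
That is lower than the 345.96 m at W2, so the point is downgradient.

downgradient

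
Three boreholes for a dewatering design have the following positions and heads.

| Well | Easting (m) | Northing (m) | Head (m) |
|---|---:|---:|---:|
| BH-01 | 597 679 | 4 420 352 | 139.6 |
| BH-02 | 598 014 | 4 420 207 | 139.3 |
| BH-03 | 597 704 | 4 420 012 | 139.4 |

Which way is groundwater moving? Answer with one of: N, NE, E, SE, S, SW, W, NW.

Differences from BH-01: to BH-02 (Δx, Δy, Δh) = (335, -145, -0.3); to BH-03 = (25, -340, -0.2).
Determinant of the coordinate differences = 335·(-340) − 25·(-145) = -110275.
∂h/∂x = [(-0.3)·(-340) − (-0.2)·(-145)] / -110275 = -0.0006620
∂h/∂y = [335·(-0.2) − 25·(-0.3)] / -110275 = +0.0005396
Flow = −∇h = (+0.0006620 east, -0.0005396 north), which points southeast.

SE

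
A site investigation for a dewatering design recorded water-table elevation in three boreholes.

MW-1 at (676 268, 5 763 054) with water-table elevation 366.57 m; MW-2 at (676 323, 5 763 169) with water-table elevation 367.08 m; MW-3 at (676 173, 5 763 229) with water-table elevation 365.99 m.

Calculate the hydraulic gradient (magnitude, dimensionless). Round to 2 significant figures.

0.0076

Differences from MW-1: to MW-2 (Δx, Δy, Δh) = (55, 115, +0.51); to MW-3 = (-95, 175, -0.58).
Determinant of the coordinate differences = 55·175 − (-95)·115 = 20550.
∂h/∂x = [(+0.51)·175 − (-0.58)·115] / 20550 = +0.007589
∂h/∂y = [55·(-0.58) − (-95)·(+0.51)] / 20550 = +0.0008054
|∇h| = √(0.007589² + 0.0008054²) = 0.007632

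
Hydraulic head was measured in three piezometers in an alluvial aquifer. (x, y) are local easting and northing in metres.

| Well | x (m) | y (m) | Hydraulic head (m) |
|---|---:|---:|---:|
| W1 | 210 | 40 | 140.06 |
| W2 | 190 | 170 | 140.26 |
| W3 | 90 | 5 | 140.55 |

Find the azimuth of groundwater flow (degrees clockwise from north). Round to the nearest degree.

With h = a·x + b·y + c and W1 as origin, the differences give:
  (-20)·a + 130·b = +0.20
  (-120)·a + (-35)·b = +0.49
Eliminate b (×(-35) and ×130, subtract): 16300·a = -70.700 → a = ∂h/∂x = -0.004337
Back-substitute: b = ∂h/∂y = +0.0008712.
Flow direction (−∇h) has components (+0.004337 E, -0.0008712 N).
Azimuth = atan2(E, N) = atan2(+0.004337, -0.0008712) = 101.4° ≈ 101°.

101°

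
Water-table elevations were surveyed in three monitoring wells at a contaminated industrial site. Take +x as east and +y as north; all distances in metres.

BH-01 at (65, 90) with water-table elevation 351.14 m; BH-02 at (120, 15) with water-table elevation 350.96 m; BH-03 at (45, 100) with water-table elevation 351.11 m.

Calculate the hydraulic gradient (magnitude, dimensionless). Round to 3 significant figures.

0.00698

Differences from BH-01: to BH-02 (Δx, Δy, Δh) = (55, -75, -0.18); to BH-03 = (-20, 10, -0.03).
Solve a·Δx + b·Δy = Δh: det = 55·10 − (-20)·(-75) = -950.
∂h/∂x = [(-0.18)·10 − (-0.03)·(-75)] / -950 = +0.004263
∂h/∂y = [55·(-0.03) − (-20)·(-0.18)] / -950 = +0.005526
|∇h| = √(0.004263² + 0.005526²) = 0.006979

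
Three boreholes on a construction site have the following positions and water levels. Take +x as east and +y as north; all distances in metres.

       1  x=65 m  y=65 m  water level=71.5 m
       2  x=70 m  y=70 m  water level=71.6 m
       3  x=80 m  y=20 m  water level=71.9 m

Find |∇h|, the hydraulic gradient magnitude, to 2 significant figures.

0.022

Taking 1 as reference: 2−1 = (5, 5, +0.1); 3−1 = (15, -45, +0.4).
Determinant of the coordinate differences = 5·(-45) − 15·5 = -300.
∂h/∂x = [(+0.1)·(-45) − (+0.4)·5] / -300 = +0.02167
∂h/∂y = [5·(+0.4) − 15·(+0.1)] / -300 = -0.001667
|∇h| = √(0.02167² + -0.001667²) = 0.02173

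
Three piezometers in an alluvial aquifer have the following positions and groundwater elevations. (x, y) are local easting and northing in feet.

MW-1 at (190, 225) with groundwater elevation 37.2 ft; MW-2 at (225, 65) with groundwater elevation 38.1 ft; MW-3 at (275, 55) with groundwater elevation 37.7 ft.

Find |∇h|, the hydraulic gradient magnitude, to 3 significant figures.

0.0123

Three-point gradient (reference MW-1): Δ to MW-2 = (35, -160, +0.9), Δ to MW-3 = (85, -170, +0.5).
∂h/∂x = -0.009542, ∂h/∂y = -0.007712 (det = 7650).
|∇h| = √(-0.009542² + -0.007712²) = 0.01227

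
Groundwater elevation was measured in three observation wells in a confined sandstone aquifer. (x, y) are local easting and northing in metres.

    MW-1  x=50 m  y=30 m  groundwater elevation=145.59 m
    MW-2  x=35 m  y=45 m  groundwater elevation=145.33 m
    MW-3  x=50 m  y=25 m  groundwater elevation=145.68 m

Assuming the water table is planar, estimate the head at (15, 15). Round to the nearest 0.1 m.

145.9 m

Taking MW-1 as reference: MW-2−MW-1 = (-15, 15, -0.26); MW-3−MW-1 = (0, -5, +0.09).
Determinant of the coordinate differences = (-15)·(-5) − 0·15 = 75.
∂h/∂x = [(-0.26)·(-5) − (+0.09)·15] / 75 = -0.0006667
∂h/∂y = [(-15)·(+0.09) − 0·(-0.26)] / 75 = -0.01800
h(15, 15) = 145.59 + (-0.0006667)·(-35) + (-0.01800)·(-15) = 145.59 +0.023 +0.270 = 145.883 m.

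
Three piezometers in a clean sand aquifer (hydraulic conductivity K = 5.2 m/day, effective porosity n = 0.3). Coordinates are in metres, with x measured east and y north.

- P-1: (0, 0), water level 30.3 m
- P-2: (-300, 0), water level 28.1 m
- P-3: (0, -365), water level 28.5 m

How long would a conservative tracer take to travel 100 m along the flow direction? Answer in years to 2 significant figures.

∂h/∂x = (28.1 − 30.3) / (-300 − 0) = +0.007333
∂h/∂y = (28.5 − 30.3) / (-365 − 0) = +0.004932
|∇h| = √(0.007333² + 0.004932²) = 0.008837
Seepage velocity v = K·i/n = 5.2 × 0.008837 / 0.3 = 0.1532 m/day.
t = 100 / 0.1532 = 652.7 days = 1.79 years.

1.8 years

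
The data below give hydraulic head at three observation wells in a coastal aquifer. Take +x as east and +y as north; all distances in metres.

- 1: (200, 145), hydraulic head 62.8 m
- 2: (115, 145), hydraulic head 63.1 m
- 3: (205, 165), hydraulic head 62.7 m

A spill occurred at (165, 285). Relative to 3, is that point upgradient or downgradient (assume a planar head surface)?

Taking 1 as reference: 2−1 = (-85, 0, +0.3); 3−1 = (5, 20, -0.1).
Solve a·Δx + b·Δy = Δh: det = (-85)·20 − 5·0 = -1700.
∂h/∂x = [(+0.3)·20 − (-0.1)·0] / -1700 = -0.003529
∂h/∂y = [(-85)·(-0.1) − 5·(+0.3)] / -1700 = -0.004118
Head at (165, 285) = 62.8 + (-0.003529)·(-35) + (-0.004118)·(140) = 62.35 m.
That is lower than the 62.7 m at 3, so the point is downgradient.

downgradient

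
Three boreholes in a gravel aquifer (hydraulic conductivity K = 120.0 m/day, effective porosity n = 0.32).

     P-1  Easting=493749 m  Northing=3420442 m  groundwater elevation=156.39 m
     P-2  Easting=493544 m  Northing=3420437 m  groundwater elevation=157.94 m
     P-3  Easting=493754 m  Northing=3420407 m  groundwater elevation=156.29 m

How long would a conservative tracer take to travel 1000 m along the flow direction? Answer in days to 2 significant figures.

Three-point gradient (reference P-1): Δ to P-2 = (-205, -5, +1.55), Δ to P-3 = (5, -35, -0.10).
∂h/∂x = -0.007604, ∂h/∂y = +0.001771 (det = 7200).
|∇h| = √(-0.007604² + 0.001771²) = 0.007808
Seepage velocity v = K·i/n = 120.0 × 0.007808 / 0.32 = 2.928 m/day.
t = 1000 / 2.928 = 341.5 days.

340 days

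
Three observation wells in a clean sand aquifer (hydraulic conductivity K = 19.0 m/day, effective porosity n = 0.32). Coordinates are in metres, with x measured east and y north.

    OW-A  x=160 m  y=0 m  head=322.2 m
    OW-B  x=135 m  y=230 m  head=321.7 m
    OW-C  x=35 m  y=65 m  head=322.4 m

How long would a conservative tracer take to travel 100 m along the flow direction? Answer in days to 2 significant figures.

440 days

With h = a·x + b·y + c and OW-A as origin, the differences give:
  (-25)·a + 230·b = -0.5
  (-125)·a + 65·b = +0.2
Eliminate b (×65 and ×230, subtract): 27125·a = -78.50 → a = ∂h/∂x = -0.002894
Back-substitute: b = ∂h/∂y = -0.002488.
|∇h| = √(-0.002894² + -0.002488²) = 0.003816
Seepage velocity v = K·i/n = 19.0 × 0.003816 / 0.32 = 0.2266 m/day.
t = 100 / 0.2266 = 441.3 days.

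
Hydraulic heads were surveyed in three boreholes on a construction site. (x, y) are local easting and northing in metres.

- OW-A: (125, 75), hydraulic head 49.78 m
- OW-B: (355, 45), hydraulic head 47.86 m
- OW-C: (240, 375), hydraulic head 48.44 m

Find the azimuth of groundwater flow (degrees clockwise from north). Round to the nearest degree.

Differences from OW-A: to OW-B (Δx, Δy, Δh) = (230, -30, -1.92); to OW-C = (115, 300, -1.34).
Solve a·Δx + b·Δy = Δh: det = 230·300 − 115·(-30) = 72450.
∂h/∂x = [(-1.92)·300 − (-1.34)·(-30)] / 72450 = -0.008505
∂h/∂y = [230·(-1.34) − 115·(-1.92)] / 72450 = -0.001206
Flow direction (−∇h) has components (+0.008505 E, +0.001206 N).
Azimuth = atan2(E, N) = atan2(+0.008505, +0.001206) = 81.9° ≈ 082°.

082°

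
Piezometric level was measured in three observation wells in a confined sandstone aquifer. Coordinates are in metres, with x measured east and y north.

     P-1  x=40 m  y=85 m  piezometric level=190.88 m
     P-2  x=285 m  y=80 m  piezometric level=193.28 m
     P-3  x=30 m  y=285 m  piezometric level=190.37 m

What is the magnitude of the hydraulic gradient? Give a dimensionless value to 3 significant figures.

0.00997

With h = a·x + b·y + c and P-1 as origin, the differences give:
  245·a + (-5)·b = +2.40
  (-10)·a + 200·b = -0.51
Eliminate b (×200 and ×(-5), subtract): 48950·a = 477.450 → a = ∂h/∂x = +0.009754
Back-substitute: b = ∂h/∂y = -0.002062.
|∇h| = √(0.009754² + -0.002062²) = 0.00997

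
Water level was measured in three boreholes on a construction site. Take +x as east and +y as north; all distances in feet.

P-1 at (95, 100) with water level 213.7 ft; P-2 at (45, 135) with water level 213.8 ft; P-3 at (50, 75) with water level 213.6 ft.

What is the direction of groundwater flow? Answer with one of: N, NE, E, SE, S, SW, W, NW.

S

With h = a·x + b·y + c and P-1 as origin, the differences give:
  (-50)·a + 35·b = +0.1
  (-45)·a + (-25)·b = -0.1
Eliminate b (×(-25) and ×35, subtract): 2825·a = 1.00 → a = ∂h/∂x = +0.0003540
Back-substitute: b = ∂h/∂y = +0.003363.
Flow = −∇h = (-0.0003540 east, -0.003363 north), which points south.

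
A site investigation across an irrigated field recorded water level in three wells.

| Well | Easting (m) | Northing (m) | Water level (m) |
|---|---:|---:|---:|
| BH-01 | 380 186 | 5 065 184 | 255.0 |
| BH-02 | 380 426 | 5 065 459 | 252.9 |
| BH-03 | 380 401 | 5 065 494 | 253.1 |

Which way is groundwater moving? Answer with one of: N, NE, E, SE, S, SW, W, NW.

E

Taking BH-01 as reference: BH-02−BH-01 = (240, 275, -2.1); BH-03−BH-01 = (215, 310, -1.9).
Solve a·Δx + b·Δy = Δh: det = 240·310 − 215·275 = 15275.
∂h/∂x = [(-2.1)·310 − (-1.9)·275] / 15275 = -0.008412
∂h/∂y = [240·(-1.9) − 215·(-2.1)] / 15275 = -0.0002946
Flow = −∇h = (+0.008412 east, +0.0002946 north), which points east.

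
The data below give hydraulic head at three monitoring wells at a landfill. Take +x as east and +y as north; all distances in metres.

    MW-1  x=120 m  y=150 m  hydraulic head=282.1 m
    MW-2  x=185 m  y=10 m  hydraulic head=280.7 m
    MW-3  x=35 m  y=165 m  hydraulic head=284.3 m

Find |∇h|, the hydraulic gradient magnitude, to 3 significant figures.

0.0264

With h = a·x + b·y + c and MW-1 as origin, the differences give:
  65·a + (-140)·b = -1.4
  (-85)·a + 15·b = +2.2
Eliminate b (×15 and ×(-140), subtract): -10925·a = 287.00 → a = ∂h/∂x = -0.02627
Back-substitute: b = ∂h/∂y = -0.002197.
|∇h| = √(-0.02627² + -0.002197²) = 0.02636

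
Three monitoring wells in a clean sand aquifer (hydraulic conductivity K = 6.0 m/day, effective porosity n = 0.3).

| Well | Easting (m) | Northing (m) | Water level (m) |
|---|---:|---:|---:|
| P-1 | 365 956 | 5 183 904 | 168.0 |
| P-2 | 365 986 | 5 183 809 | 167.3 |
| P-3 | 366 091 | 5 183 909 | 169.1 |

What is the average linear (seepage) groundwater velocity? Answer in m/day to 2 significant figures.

0.25 m/day

Taking P-1 as reference: P-2−P-1 = (30, -95, -0.7); P-3−P-1 = (135, 5, +1.1).
Determinant of the coordinate differences = 30·5 − 135·(-95) = 12975.
∂h/∂x = [(-0.7)·5 − (+1.1)·(-95)] / 12975 = +0.007784
∂h/∂y = [30·(+1.1) − 135·(-0.7)] / 12975 = +0.009827
|∇h| = √(0.007784² + 0.009827²) = 0.01254
Seepage velocity v = K·i/n = 6.0 × 0.01254 / 0.3 = 0.2508 m/day.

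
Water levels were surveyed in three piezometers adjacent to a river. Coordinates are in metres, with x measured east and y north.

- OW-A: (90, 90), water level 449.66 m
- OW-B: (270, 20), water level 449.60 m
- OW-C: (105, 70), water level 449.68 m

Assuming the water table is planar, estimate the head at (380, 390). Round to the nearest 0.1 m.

448.8 m

Differences from OW-A: to OW-B (Δx, Δy, Δh) = (180, -70, -0.06); to OW-C = (15, -20, +0.02).
Determinant of the coordinate differences = 180·(-20) − 15·(-70) = -2550.
∂h/∂x = [(-0.06)·(-20) − (+0.02)·(-70)] / -2550 = -0.001020
∂h/∂y = [180·(+0.02) − 15·(-0.06)] / -2550 = -0.001765
h(380, 390) = 449.66 + (-0.001020)·(290) + (-0.001765)·(300) = 449.66 -0.296 -0.529 = 448.835 m.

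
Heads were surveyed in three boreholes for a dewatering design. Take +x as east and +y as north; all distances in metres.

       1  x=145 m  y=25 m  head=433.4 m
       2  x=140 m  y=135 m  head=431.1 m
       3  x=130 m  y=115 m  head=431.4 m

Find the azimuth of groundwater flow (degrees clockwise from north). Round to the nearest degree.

332°

Taking 1 as reference: 2−1 = (-5, 110, -2.3); 3−1 = (-15, 90, -2.0).
Determinant of the coordinate differences = (-5)·90 − (-15)·110 = 1200.
∂h/∂x = [(-2.3)·90 − (-2.0)·110] / 1200 = +0.01083
∂h/∂y = [(-5)·(-2.0) − (-15)·(-2.3)] / 1200 = -0.02042
Flow direction (−∇h) has components (-0.01083 E, +0.02042 N).
Azimuth = atan2(E, N) = atan2(-0.01083, +0.02042) = 332.0° ≈ 332°.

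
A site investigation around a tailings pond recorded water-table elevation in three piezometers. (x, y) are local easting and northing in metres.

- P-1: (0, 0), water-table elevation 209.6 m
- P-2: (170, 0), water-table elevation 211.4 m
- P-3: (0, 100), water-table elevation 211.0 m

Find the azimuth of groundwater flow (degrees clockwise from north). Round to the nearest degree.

∂h/∂x = (211.4 − 209.6) / (170 − 0) = +0.01059
∂h/∂y = (211.0 − 209.6) / (100 − 0) = +0.01400
Flow direction (−∇h) has components (-0.01059 E, -0.01400 N).
Azimuth = atan2(E, N) = atan2(-0.01059, -0.01400) = 217.1° ≈ 217°.

217°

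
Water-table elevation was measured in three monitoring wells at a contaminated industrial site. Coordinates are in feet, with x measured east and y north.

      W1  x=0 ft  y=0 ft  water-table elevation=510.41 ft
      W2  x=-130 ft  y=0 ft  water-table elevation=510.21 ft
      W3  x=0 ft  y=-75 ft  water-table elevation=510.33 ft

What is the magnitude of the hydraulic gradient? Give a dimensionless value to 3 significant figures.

∂h/∂x = (510.21 − 510.41) / (-130 − 0) = +0.001538
∂h/∂y = (510.33 − 510.41) / (-75 − 0) = +0.001067
|∇h| = √(0.001538² + 0.001067²) = 0.001872

0.00187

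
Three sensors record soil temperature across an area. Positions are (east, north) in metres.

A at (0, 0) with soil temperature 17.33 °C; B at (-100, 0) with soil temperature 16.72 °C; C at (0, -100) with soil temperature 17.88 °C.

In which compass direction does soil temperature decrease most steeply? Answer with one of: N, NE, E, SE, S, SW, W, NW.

NW

∂T/∂x = (16.72 − 17.33) / (-100 − 0) = +0.006100
∂T/∂y = (17.88 − 17.33) / (-100 − 0) = -0.005500
Steepest decrease is along −∇f = (-0.006100 E, +0.005500 N) → northwest.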